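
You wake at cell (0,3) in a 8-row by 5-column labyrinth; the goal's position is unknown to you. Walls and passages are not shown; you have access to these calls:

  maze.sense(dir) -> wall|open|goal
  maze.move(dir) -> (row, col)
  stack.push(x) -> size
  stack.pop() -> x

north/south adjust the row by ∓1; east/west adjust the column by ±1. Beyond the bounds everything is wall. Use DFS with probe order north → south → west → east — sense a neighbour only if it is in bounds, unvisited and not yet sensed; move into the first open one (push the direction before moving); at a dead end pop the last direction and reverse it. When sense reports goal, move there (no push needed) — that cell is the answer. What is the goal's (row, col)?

// 1. maze.sense(dir=south) => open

// 2. stack.push(x=south) => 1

// 3. maze.move(dir=south) => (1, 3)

// 4. maze.sense(dir=south) => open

// 5. stack.push(x=south) => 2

// 6. maze.move(dir=south) => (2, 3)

// 7. maze.sense(dir=south) => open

// 8. stack.push(x=south) => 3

// 9. maze.move(dir=south) => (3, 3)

// 10. maze.sense(dir=south) => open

// 11. stack.push(x=south) => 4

// 12. maze.move(dir=south) => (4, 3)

// 13. maze.sense(dir=south) => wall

// 14. maze.sense(dir=west) => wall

// 15. maze.sense(dir=east) => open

// 16. stack.push(x=east) => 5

// 17. maze.move(dir=east) => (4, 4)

// 18. maze.sense(dir=north) => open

// 19. stack.push(x=north) => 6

// 20. maze.move(dir=north) => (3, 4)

// 21. maze.sense(dir=north) => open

// 22. stack.push(x=north) => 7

// 23. maze.move(dir=north) => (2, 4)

// 24. maze.sense(dir=north) => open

// 25. stack.push(x=north) => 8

// 26. maze.move(dir=north) => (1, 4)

// 27. maze.sense(dir=north) => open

// 28. stack.push(x=north) => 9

// 29. maze.move(dir=north) => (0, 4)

// 30. stack.pop() => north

// 31. maze.move(dir=south) => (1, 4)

// 32. stack.pop() => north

// 33. maze.move(dir=south) => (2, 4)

// 34. stack.pop() => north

// 35. maze.move(dir=south) => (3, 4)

// 36. stack.pop() => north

// 37. maze.move(dir=south) => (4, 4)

// 38. maze.sense(dir=south) => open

// 39. stack.push(x=south) => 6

// 40. maze.move(dir=south) => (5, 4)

// 41. maze.sense(dir=south) => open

// 42. stack.push(x=south) => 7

// 43. maze.move(dir=south) => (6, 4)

// 44. maze.sense(dir=south) => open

// 45. stack.push(x=south) => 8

// 46. maze.move(dir=south) => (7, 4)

// 47. maze.sense(dir=west) => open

// 48. stack.push(x=west) => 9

// 49. maze.move(dir=west) => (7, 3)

// 50. maze.sense(dir=north) => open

// 51. stack.push(x=north) => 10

// 52. maze.move(dir=north) => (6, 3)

// 53. maze.sense(dir=west) => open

// 54. stack.push(x=west) => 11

// 55. maze.move(dir=west) => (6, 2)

// 56. maze.sense(dir=north) => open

// 57. stack.push(x=north) => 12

// 58. maze.move(dir=north) => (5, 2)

// 59. maze.sense(dir=west) => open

// 60. stack.push(x=west) => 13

// 61. maze.move(dir=west) => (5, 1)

// 62. maze.sense(dir=north) => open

// 63. stack.push(x=north) => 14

// 64. maze.move(dir=north) => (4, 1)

// 65. maze.sense(dir=north) => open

// 66. stack.push(x=north) => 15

// 67. maze.move(dir=north) => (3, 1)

// 68. maze.sense(dir=north) => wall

// 69. maze.sense(dir=west) => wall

// 70. maze.sense(dir=east) => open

// 71. stack.push(x=east) => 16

// 72. maze.move(dir=east) => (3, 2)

// 73. maze.sense(dir=north) => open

// 74. stack.push(x=north) => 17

// 75. maze.move(dir=north) => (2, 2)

// 76. maze.sense(dir=north) => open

// 77. stack.push(x=north) => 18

// 78. maze.move(dir=north) => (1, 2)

// 79. maze.sense(dir=north) => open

// 80. stack.push(x=north) => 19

// 81. maze.move(dir=north) => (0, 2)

// 82. maze.sense(dir=west) => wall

// 83. stack.pop() => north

// 84. maze.move(dir=south) => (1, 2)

// 85. maze.sense(dir=west) => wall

// 86. stack.pop() => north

// 87. maze.move(dir=south) => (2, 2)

// 88. stack.pop() => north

// 89. maze.move(dir=south) => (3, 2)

// 90. stack.pop() => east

// 91. maze.move(dir=west) => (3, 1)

// 92. stack.pop() => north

// 93. maze.move(dir=south) => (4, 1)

// 94. maze.sense(dir=west) => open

// 95. stack.push(x=west) => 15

// 96. maze.move(dir=west) => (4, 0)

// 97. maze.sense(dir=south) => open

// 98. stack.push(x=south) => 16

// 99. maze.move(dir=south) => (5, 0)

// 100. maze.sense(dir=south) => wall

// 101. stack.pop() => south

// 102. maze.move(dir=north) => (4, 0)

// 103. stack.pop() => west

// 104. maze.move(dir=east) => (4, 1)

// 105. stack.pop() => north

// 106. maze.move(dir=south) => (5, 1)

// 107. maze.sense(dir=south) => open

// 108. stack.push(x=south) => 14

// 109. maze.move(dir=south) => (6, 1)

// 110. maze.sense(dir=south) => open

// 111. stack.push(x=south) => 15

// 112. maze.move(dir=south) => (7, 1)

// 113. maze.sense(dir=west) => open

// 114. stack.push(x=west) => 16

// 115. maze.move(dir=west) => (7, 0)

// 116. stack.pop() => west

// 117. maze.move(dir=east) => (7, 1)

// 118. maze.sense(dir=east) => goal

// 119. maze.move(dir=east) => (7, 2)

Answer: (7, 2)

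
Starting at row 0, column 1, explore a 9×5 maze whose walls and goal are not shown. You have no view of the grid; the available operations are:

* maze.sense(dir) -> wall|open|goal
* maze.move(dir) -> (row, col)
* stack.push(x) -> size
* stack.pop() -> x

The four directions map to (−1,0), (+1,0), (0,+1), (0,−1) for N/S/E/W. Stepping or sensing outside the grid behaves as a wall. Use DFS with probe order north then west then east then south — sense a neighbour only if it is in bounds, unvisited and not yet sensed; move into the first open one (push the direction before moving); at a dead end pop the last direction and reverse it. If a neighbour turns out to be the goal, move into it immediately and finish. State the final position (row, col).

% maze.sense(dir→west) -> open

% stack.push(x→west) -> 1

% maze.move(dir→west) -> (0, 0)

% maze.sense(dir→south) -> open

% stack.push(x→south) -> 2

% maze.move(dir→south) -> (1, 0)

% maze.sense(dir→east) -> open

% stack.push(x→east) -> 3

% maze.move(dir→east) -> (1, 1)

% maze.sense(dir→east) -> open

% stack.push(x→east) -> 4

% maze.move(dir→east) -> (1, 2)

% maze.sense(dir→north) -> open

% stack.push(x→north) -> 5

% maze.move(dir→north) -> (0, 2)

% maze.sense(dir→east) -> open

% stack.push(x→east) -> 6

% maze.move(dir→east) -> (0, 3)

% maze.sense(dir→east) -> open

% stack.push(x→east) -> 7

% maze.move(dir→east) -> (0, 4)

% maze.sense(dir→south) -> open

% stack.push(x→south) -> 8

% maze.move(dir→south) -> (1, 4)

% maze.sense(dir→west) -> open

% stack.push(x→west) -> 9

% maze.move(dir→west) -> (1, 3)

% maze.sense(dir→south) -> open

% stack.push(x→south) -> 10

% maze.move(dir→south) -> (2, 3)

% maze.sense(dir→west) -> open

% stack.push(x→west) -> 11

% maze.move(dir→west) -> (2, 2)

% maze.sense(dir→west) -> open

% stack.push(x→west) -> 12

% maze.move(dir→west) -> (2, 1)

% maze.sense(dir→west) -> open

% stack.push(x→west) -> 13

% maze.move(dir→west) -> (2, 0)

% maze.sense(dir→south) -> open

% stack.push(x→south) -> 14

% maze.move(dir→south) -> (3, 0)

% maze.sense(dir→east) -> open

% stack.push(x→east) -> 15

% maze.move(dir→east) -> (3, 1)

% maze.sense(dir→east) -> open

% stack.push(x→east) -> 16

% maze.move(dir→east) -> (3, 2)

% maze.sense(dir→east) -> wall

% maze.sense(dir→south) -> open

% stack.push(x→south) -> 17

% maze.move(dir→south) -> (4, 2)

% maze.sense(dir→west) -> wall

% maze.sense(dir→east) -> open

% stack.push(x→east) -> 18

% maze.move(dir→east) -> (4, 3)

% maze.sense(dir→east) -> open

% stack.push(x→east) -> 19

% maze.move(dir→east) -> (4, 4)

% maze.sense(dir→north) -> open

% stack.push(x→north) -> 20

% maze.move(dir→north) -> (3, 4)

% maze.sense(dir→north) -> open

% stack.push(x→north) -> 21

% maze.move(dir→north) -> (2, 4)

% stack.pop() -> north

% maze.move(dir→south) -> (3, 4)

% stack.pop() -> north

% maze.move(dir→south) -> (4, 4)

% maze.sense(dir→south) -> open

% stack.push(x→south) -> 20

% maze.move(dir→south) -> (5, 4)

% maze.sense(dir→west) -> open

% stack.push(x→west) -> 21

% maze.move(dir→west) -> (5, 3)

% maze.sense(dir→west) -> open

% stack.push(x→west) -> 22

% maze.move(dir→west) -> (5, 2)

% maze.sense(dir→west) -> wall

% maze.sense(dir→south) -> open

% stack.push(x→south) -> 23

% maze.move(dir→south) -> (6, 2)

% maze.sense(dir→west) -> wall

% maze.sense(dir→east) -> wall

% maze.sense(dir→south) -> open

% stack.push(x→south) -> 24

% maze.move(dir→south) -> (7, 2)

% maze.sense(dir→west) -> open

% stack.push(x→west) -> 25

% maze.move(dir→west) -> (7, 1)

% maze.sense(dir→west) -> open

% stack.push(x→west) -> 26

% maze.move(dir→west) -> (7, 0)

% maze.sense(dir→north) -> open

% stack.push(x→north) -> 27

% maze.move(dir→north) -> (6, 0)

% maze.sense(dir→north) -> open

% stack.push(x→north) -> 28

% maze.move(dir→north) -> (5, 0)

% maze.sense(dir→north) -> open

% stack.push(x→north) -> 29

% maze.move(dir→north) -> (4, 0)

% stack.pop() -> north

% maze.move(dir→south) -> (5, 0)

% stack.pop() -> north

% maze.move(dir→south) -> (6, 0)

% stack.pop() -> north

% maze.move(dir→south) -> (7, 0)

% maze.sense(dir→south) -> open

% stack.push(x→south) -> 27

% maze.move(dir→south) -> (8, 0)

% maze.sense(dir→east) -> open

% stack.push(x→east) -> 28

% maze.move(dir→east) -> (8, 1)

% maze.sense(dir→east) -> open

% stack.push(x→east) -> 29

% maze.move(dir→east) -> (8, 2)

% maze.sense(dir→east) -> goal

% maze.move(dir→east) -> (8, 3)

Answer: (8, 3)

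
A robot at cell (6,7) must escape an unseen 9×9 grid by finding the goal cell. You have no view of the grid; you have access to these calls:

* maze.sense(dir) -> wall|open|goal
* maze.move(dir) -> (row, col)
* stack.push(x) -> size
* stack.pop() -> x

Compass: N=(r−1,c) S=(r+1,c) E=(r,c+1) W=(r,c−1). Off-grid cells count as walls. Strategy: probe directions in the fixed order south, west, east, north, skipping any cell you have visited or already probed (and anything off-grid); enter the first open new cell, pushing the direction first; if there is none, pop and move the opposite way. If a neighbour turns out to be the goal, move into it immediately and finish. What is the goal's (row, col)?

~$ maze.sense south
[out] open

~$ stack.push south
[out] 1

~$ maze.move south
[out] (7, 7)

~$ maze.sense south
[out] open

~$ stack.push south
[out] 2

~$ maze.move south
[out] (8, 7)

~$ maze.sense west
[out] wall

~$ maze.sense east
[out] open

~$ stack.push east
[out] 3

~$ maze.move east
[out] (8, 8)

~$ maze.sense north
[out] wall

~$ stack.pop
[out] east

~$ maze.move west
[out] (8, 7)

~$ stack.pop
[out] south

~$ maze.move north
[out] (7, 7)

~$ maze.sense west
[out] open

~$ stack.push west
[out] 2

~$ maze.move west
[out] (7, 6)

~$ maze.sense west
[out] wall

~$ maze.sense north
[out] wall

~$ stack.pop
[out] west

~$ maze.move east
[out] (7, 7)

~$ stack.pop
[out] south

~$ maze.move north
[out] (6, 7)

~$ maze.sense east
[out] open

~$ stack.push east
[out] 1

~$ maze.move east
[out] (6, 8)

~$ maze.sense north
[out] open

~$ stack.push north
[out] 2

~$ maze.move north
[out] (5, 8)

~$ maze.sense west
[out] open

~$ stack.push west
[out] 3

~$ maze.move west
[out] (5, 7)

~$ maze.sense west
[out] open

~$ stack.push west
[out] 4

~$ maze.move west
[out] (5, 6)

~$ maze.sense west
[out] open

~$ stack.push west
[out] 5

~$ maze.move west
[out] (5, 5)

~$ maze.sense south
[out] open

~$ stack.push south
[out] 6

~$ maze.move south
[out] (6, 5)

~$ maze.sense west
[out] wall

~$ stack.pop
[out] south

~$ maze.move north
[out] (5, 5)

~$ maze.sense west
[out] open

~$ stack.push west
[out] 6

~$ maze.move west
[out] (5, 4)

~$ maze.sense west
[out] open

~$ stack.push west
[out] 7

~$ maze.move west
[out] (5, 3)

~$ maze.sense south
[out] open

~$ stack.push south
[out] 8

~$ maze.move south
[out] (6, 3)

~$ maze.sense south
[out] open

~$ stack.push south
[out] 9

~$ maze.move south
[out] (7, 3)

~$ maze.sense south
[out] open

~$ stack.push south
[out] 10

~$ maze.move south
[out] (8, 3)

~$ maze.sense west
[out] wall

~$ maze.sense east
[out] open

~$ stack.push east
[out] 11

~$ maze.move east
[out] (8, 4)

~$ maze.sense east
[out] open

~$ stack.push east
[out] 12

~$ maze.move east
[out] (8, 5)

~$ stack.pop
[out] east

~$ maze.move west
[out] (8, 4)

~$ maze.sense north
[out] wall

~$ stack.pop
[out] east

~$ maze.move west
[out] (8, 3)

~$ stack.pop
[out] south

~$ maze.move north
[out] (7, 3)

~$ maze.sense west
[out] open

~$ stack.push west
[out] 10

~$ maze.move west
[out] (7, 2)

~$ maze.sense west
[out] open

~$ stack.push west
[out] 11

~$ maze.move west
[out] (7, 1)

~$ maze.sense south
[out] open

~$ stack.push south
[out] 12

~$ maze.move south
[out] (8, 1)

~$ maze.sense west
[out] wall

~$ stack.pop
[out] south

~$ maze.move north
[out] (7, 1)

~$ maze.sense west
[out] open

~$ stack.push west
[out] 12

~$ maze.move west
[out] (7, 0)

~$ maze.sense north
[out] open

~$ stack.push north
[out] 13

~$ maze.move north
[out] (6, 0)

~$ maze.sense east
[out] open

~$ stack.push east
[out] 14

~$ maze.move east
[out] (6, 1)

~$ maze.sense east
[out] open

~$ stack.push east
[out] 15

~$ maze.move east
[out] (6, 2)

~$ maze.sense north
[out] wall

~$ stack.pop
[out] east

~$ maze.move west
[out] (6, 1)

~$ maze.sense north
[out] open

~$ stack.push north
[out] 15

~$ maze.move north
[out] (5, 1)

~$ maze.sense west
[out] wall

~$ maze.sense north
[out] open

~$ stack.push north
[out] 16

~$ maze.move north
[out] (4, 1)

~$ maze.sense west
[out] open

~$ stack.push west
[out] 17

~$ maze.move west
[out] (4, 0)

~$ maze.sense north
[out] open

~$ stack.push north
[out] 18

~$ maze.move north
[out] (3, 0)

~$ maze.sense east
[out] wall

~$ maze.sense north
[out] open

~$ stack.push north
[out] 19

~$ maze.move north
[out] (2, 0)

~$ maze.sense east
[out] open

~$ stack.push east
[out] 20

~$ maze.move east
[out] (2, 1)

~$ maze.sense east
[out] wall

~$ maze.sense north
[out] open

~$ stack.push north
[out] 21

~$ maze.move north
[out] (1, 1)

~$ maze.sense west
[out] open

~$ stack.push west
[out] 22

~$ maze.move west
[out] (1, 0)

~$ maze.sense north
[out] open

~$ stack.push north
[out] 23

~$ maze.move north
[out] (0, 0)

~$ maze.sense east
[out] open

~$ stack.push east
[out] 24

~$ maze.move east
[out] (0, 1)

~$ maze.sense east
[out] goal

~$ maze.move east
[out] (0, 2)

Answer: (0, 2)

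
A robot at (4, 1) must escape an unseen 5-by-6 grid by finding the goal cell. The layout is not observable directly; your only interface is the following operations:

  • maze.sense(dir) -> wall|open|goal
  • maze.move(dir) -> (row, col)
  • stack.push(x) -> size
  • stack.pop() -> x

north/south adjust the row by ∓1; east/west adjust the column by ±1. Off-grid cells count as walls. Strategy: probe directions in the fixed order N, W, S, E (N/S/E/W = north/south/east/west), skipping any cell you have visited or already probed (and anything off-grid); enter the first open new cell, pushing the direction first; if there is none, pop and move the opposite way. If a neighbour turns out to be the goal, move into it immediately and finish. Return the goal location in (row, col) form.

Action: maze.sense[dir=north]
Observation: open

Action: stack.push[x=north]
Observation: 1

Action: maze.move[dir=north]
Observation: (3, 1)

Action: maze.sense[dir=north]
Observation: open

Action: stack.push[x=north]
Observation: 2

Action: maze.move[dir=north]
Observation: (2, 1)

Action: maze.sense[dir=north]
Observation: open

Action: stack.push[x=north]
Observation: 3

Action: maze.move[dir=north]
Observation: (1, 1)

Action: maze.sense[dir=north]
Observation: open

Action: stack.push[x=north]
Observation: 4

Action: maze.move[dir=north]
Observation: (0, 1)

Action: maze.sense[dir=west]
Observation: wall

Action: maze.sense[dir=east]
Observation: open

Action: stack.push[x=east]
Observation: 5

Action: maze.move[dir=east]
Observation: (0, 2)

Action: maze.sense[dir=south]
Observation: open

Action: stack.push[x=south]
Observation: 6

Action: maze.move[dir=south]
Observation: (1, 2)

Action: maze.sense[dir=south]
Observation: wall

Action: maze.sense[dir=east]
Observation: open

Action: stack.push[x=east]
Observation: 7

Action: maze.move[dir=east]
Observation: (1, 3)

Action: maze.sense[dir=north]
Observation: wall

Action: maze.sense[dir=south]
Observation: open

Action: stack.push[x=south]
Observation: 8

Action: maze.move[dir=south]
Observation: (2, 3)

Action: maze.sense[dir=south]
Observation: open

Action: stack.push[x=south]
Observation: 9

Action: maze.move[dir=south]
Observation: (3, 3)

Action: maze.sense[dir=west]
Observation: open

Action: stack.push[x=west]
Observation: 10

Action: maze.move[dir=west]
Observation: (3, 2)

Action: maze.sense[dir=south]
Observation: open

Action: stack.push[x=south]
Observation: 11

Action: maze.move[dir=south]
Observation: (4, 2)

Action: maze.sense[dir=east]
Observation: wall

Action: stack.pop[]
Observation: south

Action: maze.move[dir=north]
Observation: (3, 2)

Action: stack.pop[]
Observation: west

Action: maze.move[dir=east]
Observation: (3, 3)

Action: maze.sense[dir=east]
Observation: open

Action: stack.push[x=east]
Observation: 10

Action: maze.move[dir=east]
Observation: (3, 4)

Action: maze.sense[dir=north]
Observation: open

Action: stack.push[x=north]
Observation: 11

Action: maze.move[dir=north]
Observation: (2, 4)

Action: maze.sense[dir=north]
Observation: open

Action: stack.push[x=north]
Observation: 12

Action: maze.move[dir=north]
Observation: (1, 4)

Action: maze.sense[dir=north]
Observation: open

Action: stack.push[x=north]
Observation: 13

Action: maze.move[dir=north]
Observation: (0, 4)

Action: maze.sense[dir=east]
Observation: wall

Action: stack.pop[]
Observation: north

Action: maze.move[dir=south]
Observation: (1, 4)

Action: maze.sense[dir=east]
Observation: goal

Action: maze.move[dir=east]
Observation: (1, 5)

Answer: (1, 5)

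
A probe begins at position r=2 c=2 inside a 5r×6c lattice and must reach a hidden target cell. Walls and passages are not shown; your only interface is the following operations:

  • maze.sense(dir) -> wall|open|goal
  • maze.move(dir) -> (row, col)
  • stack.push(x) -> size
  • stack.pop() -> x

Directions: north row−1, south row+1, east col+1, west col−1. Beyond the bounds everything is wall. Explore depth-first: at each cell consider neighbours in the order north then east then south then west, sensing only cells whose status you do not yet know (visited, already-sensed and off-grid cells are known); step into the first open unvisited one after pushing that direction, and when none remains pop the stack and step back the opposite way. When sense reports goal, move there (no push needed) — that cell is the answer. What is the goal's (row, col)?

> maze.sense dir→north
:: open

> stack.push x→north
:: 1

> maze.move dir→north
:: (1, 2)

> maze.sense dir→north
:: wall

> maze.sense dir→east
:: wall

> maze.sense dir→west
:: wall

> stack.pop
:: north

> maze.move dir→south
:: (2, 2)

> maze.sense dir→east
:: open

> stack.push x→east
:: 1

> maze.move dir→east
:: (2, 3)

> maze.sense dir→east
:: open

> stack.push x→east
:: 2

> maze.move dir→east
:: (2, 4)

> maze.sense dir→north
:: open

> stack.push x→north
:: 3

> maze.move dir→north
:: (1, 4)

> maze.sense dir→north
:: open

> stack.push x→north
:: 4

> maze.move dir→north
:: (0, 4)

> maze.sense dir→east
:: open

> stack.push x→east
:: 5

> maze.move dir→east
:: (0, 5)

> maze.sense dir→south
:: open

> stack.push x→south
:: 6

> maze.move dir→south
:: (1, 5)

> maze.sense dir→south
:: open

> stack.push x→south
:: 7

> maze.move dir→south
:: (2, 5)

> maze.sense dir→south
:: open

> stack.push x→south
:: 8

> maze.move dir→south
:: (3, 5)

> maze.sense dir→south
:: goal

> maze.move dir→south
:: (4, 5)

Answer: (4, 5)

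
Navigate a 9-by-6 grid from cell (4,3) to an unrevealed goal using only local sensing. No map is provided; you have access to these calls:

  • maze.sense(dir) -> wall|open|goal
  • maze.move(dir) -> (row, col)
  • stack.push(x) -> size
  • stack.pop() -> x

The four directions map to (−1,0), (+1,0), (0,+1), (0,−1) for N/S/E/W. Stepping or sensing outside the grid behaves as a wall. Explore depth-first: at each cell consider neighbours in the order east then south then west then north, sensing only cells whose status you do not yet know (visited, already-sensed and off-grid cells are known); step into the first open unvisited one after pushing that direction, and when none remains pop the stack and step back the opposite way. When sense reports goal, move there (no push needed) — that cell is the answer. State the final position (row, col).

I use sense with dir='east', yielding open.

Invoking push with x='east', yielding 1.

Now I run move with dir='east', giving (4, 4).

I invoke sense with dir='east', giving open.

I invoke push with x='east', yielding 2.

I run move with dir='east', and get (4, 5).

I call sense with dir='south', : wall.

I try sense with dir='north', and observe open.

I run push with x='north', and observe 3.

I call move with dir='north', and observe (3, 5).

I try sense with dir='west', and get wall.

Invoking sense with dir='north', yielding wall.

Next I call pop(), → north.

I run move with dir='south', → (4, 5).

I invoke pop(), yielding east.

Now I run move with dir='west', and get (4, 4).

I call sense with dir='south', giving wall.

Using pop, yielding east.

I call move with dir='west', giving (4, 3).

Invoking sense with dir='south', and get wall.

Next I call sense with dir='west', — result: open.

Next I call push with x='west', yielding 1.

Using move with dir='west', and observe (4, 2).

Then sense with dir='south', : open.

Using push with x='south', → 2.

Now I run move with dir='south', giving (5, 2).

Next I call sense with dir='south', yielding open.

Then push with x='south', — result: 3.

Using move with dir='south', — result: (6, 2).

I try sense with dir='east', : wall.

I run sense with dir='south', and get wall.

I invoke sense with dir='west', giving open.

Now I run push with x='west', → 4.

I invoke move with dir='west', yielding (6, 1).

I use sense with dir='south', which returns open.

I run push with x='south', and observe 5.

Invoking move with dir='south', which returns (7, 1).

Next I call sense with dir='south', and see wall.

Then sense with dir='west', : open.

Next I call push with x='west', — result: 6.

Now I run move with dir='west', giving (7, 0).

Calling sense with dir='south', which returns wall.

I run sense with dir='north', and observe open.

Calling push with x='north', and get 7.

Using move with dir='north', : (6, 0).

Invoking sense with dir='north', yielding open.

Calling push with x='north', giving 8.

Invoking move with dir='north', and get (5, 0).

Invoking sense with dir='east', and get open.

I run push with x='east', which returns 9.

Calling move with dir='east', : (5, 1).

Next I call sense with dir='north', yielding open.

I use push with x='north', — result: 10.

Next I call move with dir='north', and see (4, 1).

I try sense with dir='west', and see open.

I invoke push with x='west', : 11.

Calling move with dir='west', → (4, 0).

Next I call sense with dir='north', and see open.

Then push with x='north', which returns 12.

Using move with dir='north', yielding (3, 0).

Invoking sense with dir='east', giving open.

I try push with x='east', → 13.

Now I run move with dir='east', yielding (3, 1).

Invoking sense with dir='east', giving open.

Next I call push with x='east', and observe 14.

Using move with dir='east', and get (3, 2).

Now I run sense with dir='east', yielding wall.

Now I run sense with dir='north', — result: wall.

Invoking pop, — result: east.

Next I call move with dir='west', — result: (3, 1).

I try sense with dir='north', yielding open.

I invoke push with x='north', → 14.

I try move with dir='north', — result: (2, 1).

I invoke sense with dir='west', and get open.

I try push with x='west', giving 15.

Next I call move with dir='west', and get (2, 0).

I try sense with dir='north', and get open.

Invoking push with x='north', — result: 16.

I call move with dir='north', — result: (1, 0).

Next I call sense with dir='east', which returns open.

I use push with x='east', → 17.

I run move with dir='east', → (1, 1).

Calling sense with dir='east', : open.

I call push with x='east', and observe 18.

I run move with dir='east', → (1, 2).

Now I run sense with dir='east', which returns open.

Invoking push with x='east', : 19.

I invoke move with dir='east', and see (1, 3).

I run sense with dir='east', — result: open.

Invoking push with x='east', giving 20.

I run move with dir='east', yielding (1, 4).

I call sense with dir='east', yielding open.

I run push with x='east', yielding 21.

I invoke move with dir='east', giving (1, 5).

Now I run sense with dir='north', : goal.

I invoke move with dir='north', and get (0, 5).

Answer: (0, 5)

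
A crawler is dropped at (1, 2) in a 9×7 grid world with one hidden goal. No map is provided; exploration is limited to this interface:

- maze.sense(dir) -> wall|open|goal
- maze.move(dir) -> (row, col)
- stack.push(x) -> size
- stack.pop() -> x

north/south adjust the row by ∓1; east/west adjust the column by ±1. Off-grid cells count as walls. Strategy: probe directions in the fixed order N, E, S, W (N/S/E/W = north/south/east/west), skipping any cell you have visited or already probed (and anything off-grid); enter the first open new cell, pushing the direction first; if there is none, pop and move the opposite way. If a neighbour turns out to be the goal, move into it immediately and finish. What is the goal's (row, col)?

→ maze.sense(dir=north)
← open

→ stack.push(x=north)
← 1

→ maze.move(dir=north)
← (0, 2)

→ maze.sense(dir=east)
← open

→ stack.push(x=east)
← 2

→ maze.move(dir=east)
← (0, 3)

→ maze.sense(dir=east)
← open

→ stack.push(x=east)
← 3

→ maze.move(dir=east)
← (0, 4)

→ maze.sense(dir=east)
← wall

→ maze.sense(dir=south)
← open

→ stack.push(x=south)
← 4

→ maze.move(dir=south)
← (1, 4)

→ maze.sense(dir=east)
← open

→ stack.push(x=east)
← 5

→ maze.move(dir=east)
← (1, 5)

→ maze.sense(dir=east)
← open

→ stack.push(x=east)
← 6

→ maze.move(dir=east)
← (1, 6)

→ maze.sense(dir=north)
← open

→ stack.push(x=north)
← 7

→ maze.move(dir=north)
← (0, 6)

→ stack.pop()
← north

→ maze.move(dir=south)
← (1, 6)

→ maze.sense(dir=south)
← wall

→ stack.pop()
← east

→ maze.move(dir=west)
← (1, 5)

→ maze.sense(dir=south)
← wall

→ stack.pop()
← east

→ maze.move(dir=west)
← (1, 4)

→ maze.sense(dir=south)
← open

→ stack.push(x=south)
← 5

→ maze.move(dir=south)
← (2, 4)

→ maze.sense(dir=south)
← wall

→ maze.sense(dir=west)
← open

→ stack.push(x=west)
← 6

→ maze.move(dir=west)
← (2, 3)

→ maze.sense(dir=north)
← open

→ stack.push(x=north)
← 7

→ maze.move(dir=north)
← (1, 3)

→ stack.pop()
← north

→ maze.move(dir=south)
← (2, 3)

→ maze.sense(dir=south)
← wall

→ maze.sense(dir=west)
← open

→ stack.push(x=west)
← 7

→ maze.move(dir=west)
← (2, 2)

→ maze.sense(dir=south)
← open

→ stack.push(x=south)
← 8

→ maze.move(dir=south)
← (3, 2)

→ maze.sense(dir=south)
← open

→ stack.push(x=south)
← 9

→ maze.move(dir=south)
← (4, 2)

→ maze.sense(dir=east)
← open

→ stack.push(x=east)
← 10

→ maze.move(dir=east)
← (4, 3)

→ maze.sense(dir=east)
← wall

→ maze.sense(dir=south)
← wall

→ stack.pop()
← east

→ maze.move(dir=west)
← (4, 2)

→ maze.sense(dir=south)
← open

→ stack.push(x=south)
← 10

→ maze.move(dir=south)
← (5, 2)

→ maze.sense(dir=south)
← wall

→ maze.sense(dir=west)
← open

→ stack.push(x=west)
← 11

→ maze.move(dir=west)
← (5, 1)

→ maze.sense(dir=north)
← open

→ stack.push(x=north)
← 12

→ maze.move(dir=north)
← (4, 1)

→ maze.sense(dir=north)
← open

→ stack.push(x=north)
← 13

→ maze.move(dir=north)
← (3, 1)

→ maze.sense(dir=north)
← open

→ stack.push(x=north)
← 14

→ maze.move(dir=north)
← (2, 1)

→ maze.sense(dir=north)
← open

→ stack.push(x=north)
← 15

→ maze.move(dir=north)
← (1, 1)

→ maze.sense(dir=north)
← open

→ stack.push(x=north)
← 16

→ maze.move(dir=north)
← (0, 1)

→ maze.sense(dir=west)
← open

→ stack.push(x=west)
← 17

→ maze.move(dir=west)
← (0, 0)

→ maze.sense(dir=south)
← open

→ stack.push(x=south)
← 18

→ maze.move(dir=south)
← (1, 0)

→ maze.sense(dir=south)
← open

→ stack.push(x=south)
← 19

→ maze.move(dir=south)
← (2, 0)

→ maze.sense(dir=south)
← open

→ stack.push(x=south)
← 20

→ maze.move(dir=south)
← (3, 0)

→ maze.sense(dir=south)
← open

→ stack.push(x=south)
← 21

→ maze.move(dir=south)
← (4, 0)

→ maze.sense(dir=south)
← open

→ stack.push(x=south)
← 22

→ maze.move(dir=south)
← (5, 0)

→ maze.sense(dir=south)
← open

→ stack.push(x=south)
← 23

→ maze.move(dir=south)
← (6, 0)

→ maze.sense(dir=east)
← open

→ stack.push(x=east)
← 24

→ maze.move(dir=east)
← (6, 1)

→ maze.sense(dir=south)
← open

→ stack.push(x=south)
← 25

→ maze.move(dir=south)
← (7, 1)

→ maze.sense(dir=east)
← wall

→ maze.sense(dir=south)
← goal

→ maze.move(dir=south)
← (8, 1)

Answer: (8, 1)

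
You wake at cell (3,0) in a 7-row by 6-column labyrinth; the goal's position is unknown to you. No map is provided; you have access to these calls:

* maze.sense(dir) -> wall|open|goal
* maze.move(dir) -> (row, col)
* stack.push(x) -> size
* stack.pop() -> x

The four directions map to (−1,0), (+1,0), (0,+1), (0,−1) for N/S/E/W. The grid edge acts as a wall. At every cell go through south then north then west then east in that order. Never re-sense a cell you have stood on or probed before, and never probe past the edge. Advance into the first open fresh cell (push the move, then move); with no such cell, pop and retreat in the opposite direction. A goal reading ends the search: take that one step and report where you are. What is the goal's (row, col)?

;; 1. maze.sense(dir=south) => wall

;; 2. maze.sense(dir=north) => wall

;; 3. maze.sense(dir=east) => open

;; 4. stack.push(x=east) => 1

;; 5. maze.move(dir=east) => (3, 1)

;; 6. maze.sense(dir=south) => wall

;; 7. maze.sense(dir=north) => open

;; 8. stack.push(x=north) => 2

;; 9. maze.move(dir=north) => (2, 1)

;; 10. maze.sense(dir=north) => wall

;; 11. maze.sense(dir=east) => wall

;; 12. stack.pop() => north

;; 13. maze.move(dir=south) => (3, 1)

;; 14. maze.sense(dir=east) => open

;; 15. stack.push(x=east) => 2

;; 16. maze.move(dir=east) => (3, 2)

;; 17. maze.sense(dir=south) => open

;; 18. stack.push(x=south) => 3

;; 19. maze.move(dir=south) => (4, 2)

;; 20. maze.sense(dir=south) => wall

;; 21. maze.sense(dir=east) => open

;; 22. stack.push(x=east) => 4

;; 23. maze.move(dir=east) => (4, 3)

;; 24. maze.sense(dir=south) => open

;; 25. stack.push(x=south) => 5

;; 26. maze.move(dir=south) => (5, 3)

;; 27. maze.sense(dir=south) => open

;; 28. stack.push(x=south) => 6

;; 29. maze.move(dir=south) => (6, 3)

;; 30. maze.sense(dir=west) => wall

;; 31. maze.sense(dir=east) => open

;; 32. stack.push(x=east) => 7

;; 33. maze.move(dir=east) => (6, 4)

;; 34. maze.sense(dir=north) => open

;; 35. stack.push(x=north) => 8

;; 36. maze.move(dir=north) => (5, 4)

;; 37. maze.sense(dir=north) => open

;; 38. stack.push(x=north) => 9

;; 39. maze.move(dir=north) => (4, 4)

;; 40. maze.sense(dir=north) => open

;; 41. stack.push(x=north) => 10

;; 42. maze.move(dir=north) => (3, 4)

;; 43. maze.sense(dir=north) => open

;; 44. stack.push(x=north) => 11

;; 45. maze.move(dir=north) => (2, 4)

;; 46. maze.sense(dir=north) => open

;; 47. stack.push(x=north) => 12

;; 48. maze.move(dir=north) => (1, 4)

;; 49. maze.sense(dir=north) => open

;; 50. stack.push(x=north) => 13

;; 51. maze.move(dir=north) => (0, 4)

;; 52. maze.sense(dir=west) => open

;; 53. stack.push(x=west) => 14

;; 54. maze.move(dir=west) => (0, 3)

;; 55. maze.sense(dir=south) => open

;; 56. stack.push(x=south) => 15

;; 57. maze.move(dir=south) => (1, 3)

;; 58. maze.sense(dir=south) => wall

;; 59. maze.sense(dir=west) => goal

;; 60. maze.move(dir=west) => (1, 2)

Answer: (1, 2)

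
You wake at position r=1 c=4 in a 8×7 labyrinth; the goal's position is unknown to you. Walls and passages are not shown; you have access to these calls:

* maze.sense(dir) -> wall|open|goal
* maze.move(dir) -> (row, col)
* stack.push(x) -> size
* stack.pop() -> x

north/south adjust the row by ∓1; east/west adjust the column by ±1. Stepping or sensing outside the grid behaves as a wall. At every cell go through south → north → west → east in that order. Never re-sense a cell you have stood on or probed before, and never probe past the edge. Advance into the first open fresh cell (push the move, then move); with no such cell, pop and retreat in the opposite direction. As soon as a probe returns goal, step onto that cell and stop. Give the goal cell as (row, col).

[in] sense dir→south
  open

[in] push x→south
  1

[in] move dir→south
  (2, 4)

[in] sense dir→south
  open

[in] push x→south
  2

[in] move dir→south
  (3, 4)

[in] sense dir→south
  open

[in] push x→south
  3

[in] move dir→south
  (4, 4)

[in] sense dir→south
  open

[in] push x→south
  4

[in] move dir→south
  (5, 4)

[in] sense dir→south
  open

[in] push x→south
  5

[in] move dir→south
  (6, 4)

[in] sense dir→south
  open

[in] push x→south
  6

[in] move dir→south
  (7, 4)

[in] sense dir→west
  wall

[in] sense dir→east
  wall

[in] pop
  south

[in] move dir→north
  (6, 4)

[in] sense dir→west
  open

[in] push x→west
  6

[in] move dir→west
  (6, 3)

[in] sense dir→north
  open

[in] push x→north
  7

[in] move dir→north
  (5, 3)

[in] sense dir→north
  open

[in] push x→north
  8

[in] move dir→north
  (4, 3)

[in] sense dir→north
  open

[in] push x→north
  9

[in] move dir→north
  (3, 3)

[in] sense dir→north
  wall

[in] sense dir→west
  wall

[in] pop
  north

[in] move dir→south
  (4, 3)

[in] sense dir→west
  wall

[in] pop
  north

[in] move dir→south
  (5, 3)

[in] sense dir→west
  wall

[in] pop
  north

[in] move dir→south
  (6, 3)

[in] sense dir→west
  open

[in] push x→west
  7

[in] move dir→west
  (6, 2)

[in] sense dir→south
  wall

[in] sense dir→west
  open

[in] push x→west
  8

[in] move dir→west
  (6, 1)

[in] sense dir→south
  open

[in] push x→south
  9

[in] move dir→south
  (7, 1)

[in] sense dir→west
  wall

[in] pop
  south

[in] move dir→north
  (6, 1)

[in] sense dir→north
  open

[in] push x→north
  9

[in] move dir→north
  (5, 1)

[in] sense dir→north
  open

[in] push x→north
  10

[in] move dir→north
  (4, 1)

[in] sense dir→north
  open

[in] push x→north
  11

[in] move dir→north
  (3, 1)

[in] sense dir→north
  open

[in] push x→north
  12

[in] move dir→north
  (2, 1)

[in] sense dir→north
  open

[in] push x→north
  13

[in] move dir→north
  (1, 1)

[in] sense dir→north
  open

[in] push x→north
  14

[in] move dir→north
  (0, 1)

[in] sense dir→west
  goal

[in] move dir→west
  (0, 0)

Answer: (0, 0)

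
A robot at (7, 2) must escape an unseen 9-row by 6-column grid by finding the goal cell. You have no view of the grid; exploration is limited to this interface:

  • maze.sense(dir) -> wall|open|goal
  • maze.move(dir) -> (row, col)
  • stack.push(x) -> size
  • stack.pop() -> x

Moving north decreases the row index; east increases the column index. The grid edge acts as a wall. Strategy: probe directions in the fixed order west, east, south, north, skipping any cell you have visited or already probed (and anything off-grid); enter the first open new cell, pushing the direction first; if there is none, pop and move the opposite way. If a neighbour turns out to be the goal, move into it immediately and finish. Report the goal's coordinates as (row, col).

I invoke maze.sense with dir=west, and get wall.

I invoke maze.sense with dir=east, and see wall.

I try maze.sense with dir=south, yielding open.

I try stack.push with x=south, giving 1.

I use maze.move with dir=south, and get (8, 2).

Using maze.sense with dir=west, giving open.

I invoke stack.push with x=west, which returns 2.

I try maze.move with dir=west, and get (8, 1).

Now I run maze.sense with dir=west, and observe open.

Calling stack.push with x=west, giving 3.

Invoking maze.move with dir=west, yielding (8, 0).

Calling maze.sense with dir=north, and observe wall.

Calling stack.pop, and see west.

I use maze.move with dir=east, and get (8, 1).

I try stack.pop(), yielding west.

Next I call maze.move with dir=east, and get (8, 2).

I try maze.sense with dir=east, which returns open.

Invoking stack.push with x=east, : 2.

I try maze.move with dir=east, → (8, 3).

I invoke maze.sense with dir=east, giving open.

Now I run stack.push with x=east, giving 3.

Now I run maze.move with dir=east, — result: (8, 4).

Calling maze.sense with dir=east, : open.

I invoke stack.push with x=east, and observe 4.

I call maze.move with dir=east, → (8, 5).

Then maze.sense with dir=north, → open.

Using stack.push with x=north, and see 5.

Now I run maze.move with dir=north, and see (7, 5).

Next I call maze.sense with dir=west, and observe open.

Using stack.push with x=west, → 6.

I invoke maze.move with dir=west, : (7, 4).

I call maze.sense with dir=north, and get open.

Calling stack.push with x=north, and see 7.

Now I run maze.move with dir=north, which returns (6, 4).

Invoking maze.sense with dir=west, : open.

Calling stack.push with x=west, — result: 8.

Calling maze.move with dir=west, which returns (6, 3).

I use maze.sense with dir=west, yielding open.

Invoking stack.push with x=west, : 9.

Using maze.move with dir=west, which returns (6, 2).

I use maze.sense with dir=west, → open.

I invoke stack.push with x=west, which returns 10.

Calling maze.move with dir=west, which returns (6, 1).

Calling maze.sense with dir=west, → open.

Calling stack.push with x=west, and observe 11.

I run maze.move with dir=west, and get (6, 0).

I run maze.sense with dir=north, : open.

I try stack.push with x=north, — result: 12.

I invoke maze.move with dir=north, — result: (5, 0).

I invoke maze.sense with dir=east, → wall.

Then maze.sense with dir=north, : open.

I invoke stack.push with x=north, giving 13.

I run maze.move with dir=north, : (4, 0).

I try maze.sense with dir=east, — result: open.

Using stack.push with x=east, and see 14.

Next I call maze.move with dir=east, and see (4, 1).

Then maze.sense with dir=east, : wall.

I invoke maze.sense with dir=north, → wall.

I call stack.pop(), and see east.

I call maze.move with dir=west, and see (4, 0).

Invoking maze.sense with dir=north, which returns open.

I run stack.push with x=north, which returns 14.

Using maze.move with dir=north, which returns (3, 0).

I run maze.sense with dir=north, : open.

I invoke stack.push with x=north, giving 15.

I use maze.move with dir=north, and see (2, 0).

I use maze.sense with dir=east, yielding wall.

I run maze.sense with dir=north, — result: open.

Invoking stack.push with x=north, → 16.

Next I call maze.move with dir=north, — result: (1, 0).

I try maze.sense with dir=east, and see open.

I try stack.push with x=east, → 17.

I try maze.move with dir=east, which returns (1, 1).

I invoke maze.sense with dir=east, giving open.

I call stack.push with x=east, giving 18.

Using maze.move with dir=east, and get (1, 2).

I invoke maze.sense with dir=east, and see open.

I invoke stack.push with x=east, and observe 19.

Invoking maze.move with dir=east, which returns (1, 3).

I run maze.sense with dir=east, and see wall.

Using maze.sense with dir=south, which returns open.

Using stack.push with x=south, — result: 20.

I try maze.move with dir=south, : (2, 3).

I run maze.sense with dir=west, and see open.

Using stack.push with x=west, → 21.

Then maze.move with dir=west, → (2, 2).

I use maze.sense with dir=south, which returns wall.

Using stack.pop(), → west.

Invoking maze.move with dir=east, and get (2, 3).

Then maze.sense with dir=east, and see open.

I call stack.push with x=east, and observe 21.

I run maze.move with dir=east, yielding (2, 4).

Using maze.sense with dir=east, and observe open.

I use stack.push with x=east, and see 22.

Using maze.move with dir=east, → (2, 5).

I call maze.sense with dir=south, and see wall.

I try maze.sense with dir=north, → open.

I try stack.push with x=north, → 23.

Calling maze.move with dir=north, yielding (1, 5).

I use maze.sense with dir=north, which returns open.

I run stack.push with x=north, yielding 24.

Next I call maze.move with dir=north, — result: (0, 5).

Next I call maze.sense with dir=west, → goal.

I call maze.move with dir=west, and see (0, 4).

Answer: (0, 4)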